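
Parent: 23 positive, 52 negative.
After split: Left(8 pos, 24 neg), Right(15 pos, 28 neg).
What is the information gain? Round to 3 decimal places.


H(parent) = 0.8893. H(left) = 0.8113, H(right) = 0.9330. Weighted = (32/75)*0.8113 + (43/75)*0.9330 = 0.8811. IG = 0.8893 - 0.8811 = 0.0082, which rounds to 0.008.

0.008


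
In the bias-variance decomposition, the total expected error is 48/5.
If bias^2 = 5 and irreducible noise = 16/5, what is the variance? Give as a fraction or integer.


Total error = bias^2 + variance + irreducible noise. So variance = 48/5 - 5 - 16/5 = 7/5.

7/5


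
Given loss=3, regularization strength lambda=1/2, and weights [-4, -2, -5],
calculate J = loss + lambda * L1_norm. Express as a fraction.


L1 norm = sum(|w|) = 11. J = 3 + 1/2 * 11 = 17/2.

17/2


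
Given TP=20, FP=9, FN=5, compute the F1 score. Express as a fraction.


Precision = 20/29 = 20/29. Recall = 20/25 = 4/5. F1 = 2*P*R/(P+R) = 20/27.

20/27


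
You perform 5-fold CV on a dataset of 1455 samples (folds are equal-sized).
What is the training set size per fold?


Each validation fold has 1455/5 = 291 samples. Training set = 1455 - 291 = 1164.

1164


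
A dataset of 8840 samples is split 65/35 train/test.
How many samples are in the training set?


Test set = 8840 * 35% = 3094. Training set = 8840 - 3094 = 5746.

5746


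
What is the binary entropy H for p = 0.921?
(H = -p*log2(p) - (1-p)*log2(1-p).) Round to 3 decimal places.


H = -0.921*log2(0.921) - 0.079*log2(0.079) = 0.399.

0.399


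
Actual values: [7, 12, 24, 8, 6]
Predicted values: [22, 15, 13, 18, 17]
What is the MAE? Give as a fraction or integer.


MAE = (1/5) * (|7-22|=15 + |12-15|=3 + |24-13|=11 + |8-18|=10 + |6-17|=11). Sum = 50. MAE = 10.

10


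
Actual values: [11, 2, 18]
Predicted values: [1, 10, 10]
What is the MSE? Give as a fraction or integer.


MSE = (1/3) * ((11-1)^2=100 + (2-10)^2=64 + (18-10)^2=64). Sum = 228. MSE = 76.

76


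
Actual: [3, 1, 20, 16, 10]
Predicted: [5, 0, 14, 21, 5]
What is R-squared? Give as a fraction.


Mean(y) = 10. SS_res = 91. SS_tot = 266. R^2 = 1 - 91/(266) = 25/38.

25/38


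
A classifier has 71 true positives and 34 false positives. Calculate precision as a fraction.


Precision = TP / (TP + FP) = 71 / 105 = 71/105.

71/105


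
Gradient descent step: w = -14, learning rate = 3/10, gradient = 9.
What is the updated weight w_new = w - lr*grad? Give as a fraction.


w_new = -14 - 3/10 * 9 = -14 - 27/10 = -167/10.

-167/10


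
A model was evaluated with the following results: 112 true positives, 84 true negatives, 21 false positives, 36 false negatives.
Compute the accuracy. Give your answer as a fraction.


Accuracy = (TP + TN) / (TP + TN + FP + FN) = (112 + 84) / 253 = 196/253.

196/253


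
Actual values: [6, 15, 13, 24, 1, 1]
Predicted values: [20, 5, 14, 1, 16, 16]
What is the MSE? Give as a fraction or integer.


MSE = (1/6) * ((6-20)^2=196 + (15-5)^2=100 + (13-14)^2=1 + (24-1)^2=529 + (1-16)^2=225 + (1-16)^2=225). Sum = 1276. MSE = 638/3.

638/3


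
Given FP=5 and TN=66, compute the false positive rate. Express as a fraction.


FPR = FP / (FP + TN) = 5 / 71 = 5/71.

5/71


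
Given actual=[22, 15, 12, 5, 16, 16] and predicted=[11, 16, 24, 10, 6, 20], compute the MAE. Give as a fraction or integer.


MAE = (1/6) * (|22-11|=11 + |15-16|=1 + |12-24|=12 + |5-10|=5 + |16-6|=10 + |16-20|=4). Sum = 43. MAE = 43/6.

43/6


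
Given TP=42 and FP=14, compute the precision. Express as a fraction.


Precision = TP / (TP + FP) = 42 / 56 = 3/4.

3/4


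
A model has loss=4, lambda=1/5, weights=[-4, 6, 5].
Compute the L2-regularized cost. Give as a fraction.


L2 sq norm = sum(w^2) = 77. J = 4 + 1/5 * 77 = 97/5.

97/5


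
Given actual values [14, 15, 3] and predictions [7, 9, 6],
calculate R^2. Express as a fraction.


Mean(y) = 32/3. SS_res = 94. SS_tot = 266/3. R^2 = 1 - 94/(266/3) = -8/133.

-8/133


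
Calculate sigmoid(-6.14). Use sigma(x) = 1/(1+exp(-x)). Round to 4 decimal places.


sigma(-6.14) = 1/(1+e^(6.14)) = 1/(1+464.053571) = 1/465.053571 = 0.0022.

0.0022


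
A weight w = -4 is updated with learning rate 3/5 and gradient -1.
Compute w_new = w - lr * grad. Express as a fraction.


w_new = -4 - 3/5 * -1 = -4 - -3/5 = -17/5.

-17/5


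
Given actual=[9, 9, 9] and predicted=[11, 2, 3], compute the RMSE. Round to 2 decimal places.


MSE = 29.6667. RMSE = sqrt(29.6667) = 5.45.

5.45


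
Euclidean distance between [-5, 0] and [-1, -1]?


d = sqrt(sum of squared differences). (-5--1)^2=16, (0--1)^2=1. Sum = 17.

sqrt(17)


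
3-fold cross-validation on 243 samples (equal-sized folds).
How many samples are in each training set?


Each validation fold has 243/3 = 81 samples. Training set = 243 - 81 = 162.

162


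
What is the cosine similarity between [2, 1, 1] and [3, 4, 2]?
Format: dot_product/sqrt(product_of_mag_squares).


dot = 12. |a|^2 = 6, |b|^2 = 29. cos = 12/sqrt(174).

12/sqrt(174)


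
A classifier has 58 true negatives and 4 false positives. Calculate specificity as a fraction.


Specificity = TN / (TN + FP) = 58 / 62 = 29/31.

29/31


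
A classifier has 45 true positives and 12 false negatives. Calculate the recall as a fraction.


Recall = TP / (TP + FN) = 45 / 57 = 15/19.

15/19


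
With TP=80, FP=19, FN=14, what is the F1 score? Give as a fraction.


Precision = 80/99 = 80/99. Recall = 80/94 = 40/47. F1 = 2*P*R/(P+R) = 160/193.

160/193


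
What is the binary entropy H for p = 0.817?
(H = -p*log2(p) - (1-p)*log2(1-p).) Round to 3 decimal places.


H = -0.817*log2(0.817) - 0.183*log2(0.183) = 0.687.

0.687


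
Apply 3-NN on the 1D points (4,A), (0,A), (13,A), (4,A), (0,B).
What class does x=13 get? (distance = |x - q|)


Distances: |4-13|=9, |0-13|=13, |13-13|=0, |4-13|=9, |0-13|=13. 3 nearest: (13,A), (4,A), (4,A). Counts: {'A': 3}. Majority class: A.

A


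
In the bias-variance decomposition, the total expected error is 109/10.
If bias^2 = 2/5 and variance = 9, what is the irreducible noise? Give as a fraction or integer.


Total error = bias^2 + variance + irreducible noise. So irreducible noise = 109/10 - 2/5 - 9 = 3/2.

3/2


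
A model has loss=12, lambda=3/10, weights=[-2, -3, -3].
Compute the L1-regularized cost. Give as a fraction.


L1 norm = sum(|w|) = 8. J = 12 + 3/10 * 8 = 72/5.

72/5


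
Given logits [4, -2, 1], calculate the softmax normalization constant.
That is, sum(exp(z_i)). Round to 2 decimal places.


Denom = e^4=54.5982 + e^-2=0.1353 + e^1=2.7183. Sum = 57.4518, which rounds to 57.45.

57.45


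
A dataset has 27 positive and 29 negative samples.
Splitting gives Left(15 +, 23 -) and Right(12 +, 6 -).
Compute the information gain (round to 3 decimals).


H(parent) = 0.9991. H(left) = 0.9678, H(right) = 0.9183. Weighted = (38/56)*0.9678 + (18/56)*0.9183 = 0.9519. IG = 0.9991 - 0.9519 = 0.0472, which rounds to 0.047.

0.047


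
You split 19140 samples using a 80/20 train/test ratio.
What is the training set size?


Test set = 19140 * 20% = 3828. Training set = 19140 - 3828 = 15312.

15312


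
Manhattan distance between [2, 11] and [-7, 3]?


d = sum of absolute differences: |2--7|=9 + |11-3|=8 = 17.

17


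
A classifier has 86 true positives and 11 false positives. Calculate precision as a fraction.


Precision = TP / (TP + FP) = 86 / 97 = 86/97.

86/97


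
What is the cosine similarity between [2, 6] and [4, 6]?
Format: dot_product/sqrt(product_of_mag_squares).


dot = 44. |a|^2 = 40, |b|^2 = 52. cos = 44/sqrt(2080).

44/sqrt(2080)


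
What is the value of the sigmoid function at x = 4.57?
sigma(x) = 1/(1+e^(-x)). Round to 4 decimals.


sigma(4.57) = 1/(1+e^(-4.57)) = 1/(1+0.010358) = 1/1.010358 = 0.9897.

0.9897


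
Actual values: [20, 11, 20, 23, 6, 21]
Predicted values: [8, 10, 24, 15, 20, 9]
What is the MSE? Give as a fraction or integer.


MSE = (1/6) * ((20-8)^2=144 + (11-10)^2=1 + (20-24)^2=16 + (23-15)^2=64 + (6-20)^2=196 + (21-9)^2=144). Sum = 565. MSE = 565/6.

565/6


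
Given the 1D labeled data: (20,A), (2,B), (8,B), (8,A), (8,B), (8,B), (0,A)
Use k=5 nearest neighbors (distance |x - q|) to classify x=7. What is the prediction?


Distances: |20-7|=13, |2-7|=5, |8-7|=1, |8-7|=1, |8-7|=1, |8-7|=1, |0-7|=7. 5 nearest: (8,A), (8,B), (8,B), (8,B), (2,B). Counts: {'A': 1, 'B': 4}. Majority class: B.

B


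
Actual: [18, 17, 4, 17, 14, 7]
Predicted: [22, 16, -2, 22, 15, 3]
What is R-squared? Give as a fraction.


Mean(y) = 77/6. SS_res = 95. SS_tot = 1049/6. R^2 = 1 - 95/(1049/6) = 479/1049.

479/1049


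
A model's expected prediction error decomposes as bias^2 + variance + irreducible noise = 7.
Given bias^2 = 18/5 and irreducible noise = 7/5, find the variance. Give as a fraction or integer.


Total error = bias^2 + variance + irreducible noise. So variance = 7 - 18/5 - 7/5 = 2.

2


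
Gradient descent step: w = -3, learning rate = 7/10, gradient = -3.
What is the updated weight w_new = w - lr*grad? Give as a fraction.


w_new = -3 - 7/10 * -3 = -3 - -21/10 = -9/10.

-9/10


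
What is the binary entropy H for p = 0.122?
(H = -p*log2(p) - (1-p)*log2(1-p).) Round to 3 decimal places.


H = -0.122*log2(0.122) - 0.878*log2(0.878) = 0.535.

0.535


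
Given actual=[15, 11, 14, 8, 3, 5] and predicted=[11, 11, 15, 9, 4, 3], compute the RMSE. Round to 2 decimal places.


MSE = 3.8333. RMSE = sqrt(3.8333) = 1.96.

1.96


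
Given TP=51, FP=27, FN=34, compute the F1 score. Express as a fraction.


Precision = 51/78 = 17/26. Recall = 51/85 = 3/5. F1 = 2*P*R/(P+R) = 102/163.

102/163


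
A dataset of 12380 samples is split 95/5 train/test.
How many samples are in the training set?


Test set = 12380 * 5% = 619. Training set = 12380 - 619 = 11761.

11761


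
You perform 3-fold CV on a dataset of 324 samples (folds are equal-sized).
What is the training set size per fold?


Each validation fold has 324/3 = 108 samples. Training set = 324 - 108 = 216.

216


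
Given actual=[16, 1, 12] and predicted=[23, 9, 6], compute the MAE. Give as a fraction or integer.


MAE = (1/3) * (|16-23|=7 + |1-9|=8 + |12-6|=6). Sum = 21. MAE = 7.

7


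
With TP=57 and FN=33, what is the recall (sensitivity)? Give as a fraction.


Recall = TP / (TP + FN) = 57 / 90 = 19/30.

19/30


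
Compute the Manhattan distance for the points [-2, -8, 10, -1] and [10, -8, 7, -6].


d = sum of absolute differences: |-2-10|=12 + |-8--8|=0 + |10-7|=3 + |-1--6|=5 = 20.

20


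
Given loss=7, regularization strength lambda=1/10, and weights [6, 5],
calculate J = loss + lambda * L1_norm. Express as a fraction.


L1 norm = sum(|w|) = 11. J = 7 + 1/10 * 11 = 81/10.

81/10


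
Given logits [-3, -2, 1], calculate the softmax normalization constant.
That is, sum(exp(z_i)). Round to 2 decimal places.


Denom = e^-3=0.0498 + e^-2=0.1353 + e^1=2.7183. Sum = 2.9034, which rounds to 2.90.

2.90


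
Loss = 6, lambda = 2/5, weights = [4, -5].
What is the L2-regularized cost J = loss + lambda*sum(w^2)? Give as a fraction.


L2 sq norm = sum(w^2) = 41. J = 6 + 2/5 * 41 = 112/5.

112/5


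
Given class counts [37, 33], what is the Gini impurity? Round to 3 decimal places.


Total = 70. Proportions: 37/70, 33/70. sum(p_i^2) = 0.5016. Gini = 1 - 0.5016 = 0.4984, which rounds to 0.498.

0.498


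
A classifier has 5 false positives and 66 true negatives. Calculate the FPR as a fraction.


FPR = FP / (FP + TN) = 5 / 71 = 5/71.

5/71


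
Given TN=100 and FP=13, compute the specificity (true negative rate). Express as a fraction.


Specificity = TN / (TN + FP) = 100 / 113 = 100/113.

100/113


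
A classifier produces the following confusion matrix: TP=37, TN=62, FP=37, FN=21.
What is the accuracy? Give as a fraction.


Accuracy = (TP + TN) / (TP + TN + FP + FN) = (37 + 62) / 157 = 99/157.

99/157


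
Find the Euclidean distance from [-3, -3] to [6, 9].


d = sqrt(sum of squared differences). (-3-6)^2=81, (-3-9)^2=144. Sum = 225.

15


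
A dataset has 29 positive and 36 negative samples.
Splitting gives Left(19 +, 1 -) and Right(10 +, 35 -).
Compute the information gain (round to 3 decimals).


H(parent) = 0.9916. H(left) = 0.2864, H(right) = 0.7642. Weighted = (20/65)*0.2864 + (45/65)*0.7642 = 0.6172. IG = 0.9916 - 0.6172 = 0.3744, which rounds to 0.374.

0.374


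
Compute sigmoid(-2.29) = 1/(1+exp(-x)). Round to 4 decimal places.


sigma(-2.29) = 1/(1+e^(2.29)) = 1/(1+9.874938) = 1/10.874938 = 0.0920.

0.0920


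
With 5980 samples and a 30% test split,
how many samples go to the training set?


Test set = 5980 * 30% = 1794. Training set = 5980 - 1794 = 4186.

4186


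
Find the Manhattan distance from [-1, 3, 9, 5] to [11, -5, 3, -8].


d = sum of absolute differences: |-1-11|=12 + |3--5|=8 + |9-3|=6 + |5--8|=13 = 39.

39


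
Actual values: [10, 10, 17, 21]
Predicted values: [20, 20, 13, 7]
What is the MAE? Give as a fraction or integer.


MAE = (1/4) * (|10-20|=10 + |10-20|=10 + |17-13|=4 + |21-7|=14). Sum = 38. MAE = 19/2.

19/2


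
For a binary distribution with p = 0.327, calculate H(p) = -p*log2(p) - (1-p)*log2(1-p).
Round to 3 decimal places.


H = -0.327*log2(0.327) - 0.673*log2(0.673) = 0.912.

0.912


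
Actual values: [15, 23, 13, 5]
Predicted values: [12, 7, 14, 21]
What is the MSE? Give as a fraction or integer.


MSE = (1/4) * ((15-12)^2=9 + (23-7)^2=256 + (13-14)^2=1 + (5-21)^2=256). Sum = 522. MSE = 261/2.

261/2


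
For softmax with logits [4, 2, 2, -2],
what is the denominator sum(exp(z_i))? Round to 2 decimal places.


Denom = e^4=54.5982 + e^2=7.3891 + e^2=7.3891 + e^-2=0.1353. Sum = 69.5117, which rounds to 69.51.

69.51


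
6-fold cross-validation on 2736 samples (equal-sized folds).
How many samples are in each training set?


Each validation fold has 2736/6 = 456 samples. Training set = 2736 - 456 = 2280.

2280


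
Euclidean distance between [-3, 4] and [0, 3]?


d = sqrt(sum of squared differences). (-3-0)^2=9, (4-3)^2=1. Sum = 10.

sqrt(10)


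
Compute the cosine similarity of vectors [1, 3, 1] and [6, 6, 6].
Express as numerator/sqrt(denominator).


dot = 30. |a|^2 = 11, |b|^2 = 108. cos = 30/sqrt(1188).

30/sqrt(1188)


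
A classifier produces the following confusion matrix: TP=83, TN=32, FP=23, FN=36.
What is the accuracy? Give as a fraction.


Accuracy = (TP + TN) / (TP + TN + FP + FN) = (83 + 32) / 174 = 115/174.

115/174


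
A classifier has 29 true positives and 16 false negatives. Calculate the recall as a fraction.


Recall = TP / (TP + FN) = 29 / 45 = 29/45.

29/45


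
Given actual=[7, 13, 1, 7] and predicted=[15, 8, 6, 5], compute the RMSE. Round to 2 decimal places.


MSE = 29.5000. RMSE = sqrt(29.5000) = 5.43.

5.43


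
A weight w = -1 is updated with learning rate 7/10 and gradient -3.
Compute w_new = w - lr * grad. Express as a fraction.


w_new = -1 - 7/10 * -3 = -1 - -21/10 = 11/10.

11/10


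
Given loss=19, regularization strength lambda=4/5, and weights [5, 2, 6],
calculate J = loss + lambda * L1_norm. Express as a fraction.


L1 norm = sum(|w|) = 13. J = 19 + 4/5 * 13 = 147/5.

147/5


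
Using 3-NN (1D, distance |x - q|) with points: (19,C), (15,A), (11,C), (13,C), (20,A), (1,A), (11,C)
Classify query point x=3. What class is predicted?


Distances: |19-3|=16, |15-3|=12, |11-3|=8, |13-3|=10, |20-3|=17, |1-3|=2, |11-3|=8. 3 nearest: (1,A), (11,C), (11,C). Counts: {'A': 1, 'C': 2}. Majority class: C.

C


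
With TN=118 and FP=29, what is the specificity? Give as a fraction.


Specificity = TN / (TN + FP) = 118 / 147 = 118/147.

118/147


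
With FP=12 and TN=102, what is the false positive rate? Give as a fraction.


FPR = FP / (FP + TN) = 12 / 114 = 2/19.

2/19


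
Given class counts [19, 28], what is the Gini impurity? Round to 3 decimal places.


Total = 47. Proportions: 19/47, 28/47. sum(p_i^2) = 0.5183. Gini = 1 - 0.5183 = 0.4817, which rounds to 0.482.

0.482


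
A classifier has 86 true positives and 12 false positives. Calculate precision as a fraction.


Precision = TP / (TP + FP) = 86 / 98 = 43/49.

43/49


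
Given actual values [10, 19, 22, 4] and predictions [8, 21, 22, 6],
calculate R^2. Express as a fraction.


Mean(y) = 55/4. SS_res = 12. SS_tot = 819/4. R^2 = 1 - 12/(819/4) = 257/273.

257/273


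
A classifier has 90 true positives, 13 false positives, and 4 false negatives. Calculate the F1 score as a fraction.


Precision = 90/103 = 90/103. Recall = 90/94 = 45/47. F1 = 2*P*R/(P+R) = 180/197.

180/197


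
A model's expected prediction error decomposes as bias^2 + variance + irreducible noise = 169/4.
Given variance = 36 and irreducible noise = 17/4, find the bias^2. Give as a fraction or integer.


Total error = bias^2 + variance + irreducible noise. So bias^2 = 169/4 - 36 - 17/4 = 2.

2


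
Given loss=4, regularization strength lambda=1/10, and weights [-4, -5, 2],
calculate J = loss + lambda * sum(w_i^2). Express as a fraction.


L2 sq norm = sum(w^2) = 45. J = 4 + 1/10 * 45 = 17/2.

17/2


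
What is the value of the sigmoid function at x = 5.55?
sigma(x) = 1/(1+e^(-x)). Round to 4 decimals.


sigma(5.55) = 1/(1+e^(-5.55)) = 1/(1+0.003887) = 1/1.003887 = 0.9961.

0.9961


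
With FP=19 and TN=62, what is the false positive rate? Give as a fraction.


FPR = FP / (FP + TN) = 19 / 81 = 19/81.

19/81


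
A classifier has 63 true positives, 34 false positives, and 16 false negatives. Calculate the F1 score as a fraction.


Precision = 63/97 = 63/97. Recall = 63/79 = 63/79. F1 = 2*P*R/(P+R) = 63/88.

63/88


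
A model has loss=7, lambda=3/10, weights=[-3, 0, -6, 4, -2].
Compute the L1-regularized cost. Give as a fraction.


L1 norm = sum(|w|) = 15. J = 7 + 3/10 * 15 = 23/2.

23/2


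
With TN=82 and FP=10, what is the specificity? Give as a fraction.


Specificity = TN / (TN + FP) = 82 / 92 = 41/46.

41/46


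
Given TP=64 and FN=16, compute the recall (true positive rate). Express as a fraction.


Recall = TP / (TP + FN) = 64 / 80 = 4/5.

4/5


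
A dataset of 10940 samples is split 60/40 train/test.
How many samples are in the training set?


Test set = 10940 * 40% = 4376. Training set = 10940 - 4376 = 6564.

6564


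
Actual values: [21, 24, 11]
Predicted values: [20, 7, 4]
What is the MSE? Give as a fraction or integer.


MSE = (1/3) * ((21-20)^2=1 + (24-7)^2=289 + (11-4)^2=49). Sum = 339. MSE = 113.

113


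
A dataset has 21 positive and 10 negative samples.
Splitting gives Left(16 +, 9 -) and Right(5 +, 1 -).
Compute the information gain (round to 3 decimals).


H(parent) = 0.9072. H(left) = 0.9427, H(right) = 0.6500. Weighted = (25/31)*0.9427 + (6/31)*0.6500 = 0.8860. IG = 0.9072 - 0.8860 = 0.0212, which rounds to 0.021.

0.021


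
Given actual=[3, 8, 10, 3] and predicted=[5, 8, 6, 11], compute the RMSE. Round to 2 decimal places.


MSE = 21.0000. RMSE = sqrt(21.0000) = 4.58.

4.58


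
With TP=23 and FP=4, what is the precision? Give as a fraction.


Precision = TP / (TP + FP) = 23 / 27 = 23/27.

23/27


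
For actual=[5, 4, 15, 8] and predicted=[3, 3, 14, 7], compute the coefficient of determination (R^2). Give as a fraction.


Mean(y) = 8. SS_res = 7. SS_tot = 74. R^2 = 1 - 7/(74) = 67/74.

67/74


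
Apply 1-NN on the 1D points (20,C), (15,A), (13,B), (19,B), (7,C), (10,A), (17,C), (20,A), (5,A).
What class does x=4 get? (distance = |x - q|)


Distances: |20-4|=16, |15-4|=11, |13-4|=9, |19-4|=15, |7-4|=3, |10-4|=6, |17-4|=13, |20-4|=16, |5-4|=1. 1 nearest: (5,A). Counts: {'A': 1}. Majority class: A.

A


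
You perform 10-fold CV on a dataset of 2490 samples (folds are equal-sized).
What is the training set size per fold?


Each validation fold has 2490/10 = 249 samples. Training set = 2490 - 249 = 2241.

2241


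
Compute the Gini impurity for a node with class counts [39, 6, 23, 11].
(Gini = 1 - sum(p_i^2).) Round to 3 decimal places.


Total = 79. Proportions: 39/79, 6/79, 23/79, 11/79. sum(p_i^2) = 0.3536. Gini = 1 - 0.3536 = 0.6464, which rounds to 0.646.

0.646


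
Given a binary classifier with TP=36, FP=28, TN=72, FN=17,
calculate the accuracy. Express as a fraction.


Accuracy = (TP + TN) / (TP + TN + FP + FN) = (36 + 72) / 153 = 12/17.

12/17


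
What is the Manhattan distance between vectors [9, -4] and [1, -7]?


d = sum of absolute differences: |9-1|=8 + |-4--7|=3 = 11.

11


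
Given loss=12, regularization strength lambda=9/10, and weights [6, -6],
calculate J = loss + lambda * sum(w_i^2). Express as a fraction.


L2 sq norm = sum(w^2) = 72. J = 12 + 9/10 * 72 = 384/5.

384/5


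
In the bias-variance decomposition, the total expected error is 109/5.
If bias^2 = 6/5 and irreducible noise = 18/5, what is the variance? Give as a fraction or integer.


Total error = bias^2 + variance + irreducible noise. So variance = 109/5 - 6/5 - 18/5 = 17.

17


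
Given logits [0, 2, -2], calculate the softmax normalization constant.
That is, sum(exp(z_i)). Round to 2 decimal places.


Denom = e^0=1.0000 + e^2=7.3891 + e^-2=0.1353. Sum = 8.5244, which rounds to 8.52.

8.52


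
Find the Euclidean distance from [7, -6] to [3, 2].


d = sqrt(sum of squared differences). (7-3)^2=16, (-6-2)^2=64. Sum = 80.

sqrt(80)


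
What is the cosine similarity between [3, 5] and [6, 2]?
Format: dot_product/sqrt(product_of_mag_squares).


dot = 28. |a|^2 = 34, |b|^2 = 40. cos = 28/sqrt(1360).

28/sqrt(1360)


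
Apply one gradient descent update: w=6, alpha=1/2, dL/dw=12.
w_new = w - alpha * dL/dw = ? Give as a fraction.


w_new = 6 - 1/2 * 12 = 6 - 6 = 0.

0


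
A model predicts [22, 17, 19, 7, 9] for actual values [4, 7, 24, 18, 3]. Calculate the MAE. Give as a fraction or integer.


MAE = (1/5) * (|4-22|=18 + |7-17|=10 + |24-19|=5 + |18-7|=11 + |3-9|=6). Sum = 50. MAE = 10.

10


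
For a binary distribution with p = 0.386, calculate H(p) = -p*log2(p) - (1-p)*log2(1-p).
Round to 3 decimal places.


H = -0.386*log2(0.386) - 0.614*log2(0.614) = 0.962.

0.962


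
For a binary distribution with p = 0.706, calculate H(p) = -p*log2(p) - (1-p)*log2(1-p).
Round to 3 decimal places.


H = -0.706*log2(0.706) - 0.294*log2(0.294) = 0.874.

0.874


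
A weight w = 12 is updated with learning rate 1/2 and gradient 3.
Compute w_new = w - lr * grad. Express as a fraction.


w_new = 12 - 1/2 * 3 = 12 - 3/2 = 21/2.

21/2


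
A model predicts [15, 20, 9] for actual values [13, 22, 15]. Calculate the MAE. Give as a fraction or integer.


MAE = (1/3) * (|13-15|=2 + |22-20|=2 + |15-9|=6). Sum = 10. MAE = 10/3.

10/3


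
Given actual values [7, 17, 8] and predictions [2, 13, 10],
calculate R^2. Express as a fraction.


Mean(y) = 32/3. SS_res = 45. SS_tot = 182/3. R^2 = 1 - 45/(182/3) = 47/182.

47/182


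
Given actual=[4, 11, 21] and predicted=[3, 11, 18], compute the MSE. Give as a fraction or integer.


MSE = (1/3) * ((4-3)^2=1 + (11-11)^2=0 + (21-18)^2=9). Sum = 10. MSE = 10/3.

10/3


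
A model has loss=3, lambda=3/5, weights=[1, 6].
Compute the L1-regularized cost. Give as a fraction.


L1 norm = sum(|w|) = 7. J = 3 + 3/5 * 7 = 36/5.

36/5


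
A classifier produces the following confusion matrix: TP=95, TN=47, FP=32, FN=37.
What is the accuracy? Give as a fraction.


Accuracy = (TP + TN) / (TP + TN + FP + FN) = (95 + 47) / 211 = 142/211.

142/211


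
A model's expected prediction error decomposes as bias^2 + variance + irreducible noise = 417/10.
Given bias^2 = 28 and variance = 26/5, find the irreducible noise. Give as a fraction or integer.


Total error = bias^2 + variance + irreducible noise. So irreducible noise = 417/10 - 28 - 26/5 = 17/2.

17/2


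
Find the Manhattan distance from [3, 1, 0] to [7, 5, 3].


d = sum of absolute differences: |3-7|=4 + |1-5|=4 + |0-3|=3 = 11.

11


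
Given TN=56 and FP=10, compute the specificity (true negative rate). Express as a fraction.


Specificity = TN / (TN + FP) = 56 / 66 = 28/33.

28/33


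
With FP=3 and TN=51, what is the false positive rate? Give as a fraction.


FPR = FP / (FP + TN) = 3 / 54 = 1/18.

1/18


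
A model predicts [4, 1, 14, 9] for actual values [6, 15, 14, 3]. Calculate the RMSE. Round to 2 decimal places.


MSE = 59.0000. RMSE = sqrt(59.0000) = 7.68.

7.68


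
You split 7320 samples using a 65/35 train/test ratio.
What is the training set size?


Test set = 7320 * 35% = 2562. Training set = 7320 - 2562 = 4758.

4758


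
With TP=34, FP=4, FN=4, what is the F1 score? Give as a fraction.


Precision = 34/38 = 17/19. Recall = 34/38 = 17/19. F1 = 2*P*R/(P+R) = 17/19.

17/19


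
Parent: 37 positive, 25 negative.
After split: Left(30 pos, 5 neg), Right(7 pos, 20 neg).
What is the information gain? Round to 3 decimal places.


H(parent) = 0.9728. H(left) = 0.5917, H(right) = 0.8256. Weighted = (35/62)*0.5917 + (27/62)*0.8256 = 0.6936. IG = 0.9728 - 0.6936 = 0.2792, which rounds to 0.279.

0.279


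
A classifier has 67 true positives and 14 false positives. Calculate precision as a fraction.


Precision = TP / (TP + FP) = 67 / 81 = 67/81.

67/81


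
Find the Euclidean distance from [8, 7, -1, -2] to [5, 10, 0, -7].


d = sqrt(sum of squared differences). (8-5)^2=9, (7-10)^2=9, (-1-0)^2=1, (-2--7)^2=25. Sum = 44.

sqrt(44)


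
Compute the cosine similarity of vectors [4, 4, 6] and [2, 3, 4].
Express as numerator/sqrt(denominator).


dot = 44. |a|^2 = 68, |b|^2 = 29. cos = 44/sqrt(1972).

44/sqrt(1972)


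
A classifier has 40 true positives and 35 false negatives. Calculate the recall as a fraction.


Recall = TP / (TP + FN) = 40 / 75 = 8/15.

8/15


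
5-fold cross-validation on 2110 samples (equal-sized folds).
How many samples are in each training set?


Each validation fold has 2110/5 = 422 samples. Training set = 2110 - 422 = 1688.

1688


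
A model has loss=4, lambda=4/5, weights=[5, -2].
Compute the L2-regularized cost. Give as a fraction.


L2 sq norm = sum(w^2) = 29. J = 4 + 4/5 * 29 = 136/5.

136/5


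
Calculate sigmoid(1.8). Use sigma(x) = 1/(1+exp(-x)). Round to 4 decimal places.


sigma(1.8) = 1/(1+e^(-1.8)) = 1/(1+0.165299) = 1/1.165299 = 0.8581.

0.8581


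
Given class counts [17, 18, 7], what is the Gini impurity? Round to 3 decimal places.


Total = 42. Proportions: 17/42, 18/42, 7/42. sum(p_i^2) = 0.3753. Gini = 1 - 0.3753 = 0.6247, which rounds to 0.625.

0.625


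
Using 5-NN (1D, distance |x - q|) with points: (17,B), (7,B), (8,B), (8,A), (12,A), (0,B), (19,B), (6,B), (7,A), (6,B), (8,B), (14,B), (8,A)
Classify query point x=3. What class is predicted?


Distances: |17-3|=14, |7-3|=4, |8-3|=5, |8-3|=5, |12-3|=9, |0-3|=3, |19-3|=16, |6-3|=3, |7-3|=4, |6-3|=3, |8-3|=5, |14-3|=11, |8-3|=5. 5 nearest: (0,B), (6,B), (6,B), (7,A), (7,B). Counts: {'B': 4, 'A': 1}. Majority class: B.

B


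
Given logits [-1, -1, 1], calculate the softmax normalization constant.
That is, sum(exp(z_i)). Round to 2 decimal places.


Denom = e^-1=0.3679 + e^-1=0.3679 + e^1=2.7183. Sum = 3.4541, which rounds to 3.45.

3.45


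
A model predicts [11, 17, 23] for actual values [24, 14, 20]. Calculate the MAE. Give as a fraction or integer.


MAE = (1/3) * (|24-11|=13 + |14-17|=3 + |20-23|=3). Sum = 19. MAE = 19/3.

19/3


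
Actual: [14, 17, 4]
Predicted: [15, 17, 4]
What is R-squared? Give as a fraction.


Mean(y) = 35/3. SS_res = 1. SS_tot = 278/3. R^2 = 1 - 1/(278/3) = 275/278.

275/278


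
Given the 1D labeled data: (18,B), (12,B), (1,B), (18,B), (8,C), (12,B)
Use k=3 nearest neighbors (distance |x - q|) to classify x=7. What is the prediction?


Distances: |18-7|=11, |12-7|=5, |1-7|=6, |18-7|=11, |8-7|=1, |12-7|=5. 3 nearest: (8,C), (12,B), (12,B). Counts: {'C': 1, 'B': 2}. Majority class: B.

B


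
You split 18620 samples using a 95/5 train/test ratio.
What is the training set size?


Test set = 18620 * 5% = 931. Training set = 18620 - 931 = 17689.

17689


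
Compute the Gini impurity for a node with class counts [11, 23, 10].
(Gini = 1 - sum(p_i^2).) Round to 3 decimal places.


Total = 44. Proportions: 11/44, 23/44, 10/44. sum(p_i^2) = 0.3874. Gini = 1 - 0.3874 = 0.6126, which rounds to 0.613.

0.613


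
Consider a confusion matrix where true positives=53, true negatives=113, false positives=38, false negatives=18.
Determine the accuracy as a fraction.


Accuracy = (TP + TN) / (TP + TN + FP + FN) = (53 + 113) / 222 = 83/111.

83/111


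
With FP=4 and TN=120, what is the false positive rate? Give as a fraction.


FPR = FP / (FP + TN) = 4 / 124 = 1/31.

1/31


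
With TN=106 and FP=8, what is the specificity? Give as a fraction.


Specificity = TN / (TN + FP) = 106 / 114 = 53/57.

53/57


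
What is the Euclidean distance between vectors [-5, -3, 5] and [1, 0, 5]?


d = sqrt(sum of squared differences). (-5-1)^2=36, (-3-0)^2=9, (5-5)^2=0. Sum = 45.

sqrt(45)


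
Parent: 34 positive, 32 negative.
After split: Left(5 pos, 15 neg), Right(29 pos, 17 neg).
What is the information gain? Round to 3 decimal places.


H(parent) = 0.9993. H(left) = 0.8113, H(right) = 0.9503. Weighted = (20/66)*0.8113 + (46/66)*0.9503 = 0.9082. IG = 0.9993 - 0.9082 = 0.0911, which rounds to 0.091.

0.091


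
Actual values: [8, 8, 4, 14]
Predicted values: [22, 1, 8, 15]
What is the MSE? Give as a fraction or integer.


MSE = (1/4) * ((8-22)^2=196 + (8-1)^2=49 + (4-8)^2=16 + (14-15)^2=1). Sum = 262. MSE = 131/2.

131/2


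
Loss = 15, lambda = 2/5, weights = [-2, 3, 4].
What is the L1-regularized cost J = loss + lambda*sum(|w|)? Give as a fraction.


L1 norm = sum(|w|) = 9. J = 15 + 2/5 * 9 = 93/5.

93/5


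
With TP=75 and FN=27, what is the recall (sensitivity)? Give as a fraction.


Recall = TP / (TP + FN) = 75 / 102 = 25/34.

25/34


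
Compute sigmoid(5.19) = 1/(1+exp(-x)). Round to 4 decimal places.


sigma(5.19) = 1/(1+e^(-5.19)) = 1/(1+0.005572) = 1/1.005572 = 0.9945.

0.9945


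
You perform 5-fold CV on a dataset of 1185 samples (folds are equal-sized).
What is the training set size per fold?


Each validation fold has 1185/5 = 237 samples. Training set = 1185 - 237 = 948.

948


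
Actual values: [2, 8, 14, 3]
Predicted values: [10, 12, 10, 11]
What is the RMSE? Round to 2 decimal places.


MSE = 40.0000. RMSE = sqrt(40.0000) = 6.32.

6.32


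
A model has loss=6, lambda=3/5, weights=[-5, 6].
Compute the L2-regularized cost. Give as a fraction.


L2 sq norm = sum(w^2) = 61. J = 6 + 3/5 * 61 = 213/5.

213/5


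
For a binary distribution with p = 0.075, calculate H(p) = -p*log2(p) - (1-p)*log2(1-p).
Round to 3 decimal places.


H = -0.075*log2(0.075) - 0.925*log2(0.925) = 0.384.

0.384


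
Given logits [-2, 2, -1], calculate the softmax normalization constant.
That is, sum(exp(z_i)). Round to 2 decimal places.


Denom = e^-2=0.1353 + e^2=7.3891 + e^-1=0.3679. Sum = 7.8923, which rounds to 7.89.

7.89


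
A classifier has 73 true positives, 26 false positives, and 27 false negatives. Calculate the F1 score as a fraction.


Precision = 73/99 = 73/99. Recall = 73/100 = 73/100. F1 = 2*P*R/(P+R) = 146/199.

146/199


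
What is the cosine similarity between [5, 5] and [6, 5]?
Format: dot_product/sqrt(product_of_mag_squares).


dot = 55. |a|^2 = 50, |b|^2 = 61. cos = 55/sqrt(3050).

55/sqrt(3050)


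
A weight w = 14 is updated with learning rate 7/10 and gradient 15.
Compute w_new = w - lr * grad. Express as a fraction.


w_new = 14 - 7/10 * 15 = 14 - 21/2 = 7/2.

7/2


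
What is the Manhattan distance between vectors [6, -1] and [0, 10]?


d = sum of absolute differences: |6-0|=6 + |-1-10|=11 = 17.

17


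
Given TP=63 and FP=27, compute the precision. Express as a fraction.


Precision = TP / (TP + FP) = 63 / 90 = 7/10.

7/10


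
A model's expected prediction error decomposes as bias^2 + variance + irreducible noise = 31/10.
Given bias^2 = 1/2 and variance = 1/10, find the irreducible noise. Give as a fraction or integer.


Total error = bias^2 + variance + irreducible noise. So irreducible noise = 31/10 - 1/2 - 1/10 = 5/2.

5/2


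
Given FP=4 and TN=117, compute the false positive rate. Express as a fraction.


FPR = FP / (FP + TN) = 4 / 121 = 4/121.

4/121


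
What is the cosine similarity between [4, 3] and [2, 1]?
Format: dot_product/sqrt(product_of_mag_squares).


dot = 11. |a|^2 = 25, |b|^2 = 5. cos = 11/sqrt(125).

11/sqrt(125)


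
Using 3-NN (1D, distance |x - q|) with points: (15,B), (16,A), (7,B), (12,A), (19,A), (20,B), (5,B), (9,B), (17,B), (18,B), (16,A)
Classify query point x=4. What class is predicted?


Distances: |15-4|=11, |16-4|=12, |7-4|=3, |12-4|=8, |19-4|=15, |20-4|=16, |5-4|=1, |9-4|=5, |17-4|=13, |18-4|=14, |16-4|=12. 3 nearest: (5,B), (7,B), (9,B). Counts: {'B': 3}. Majority class: B.

B


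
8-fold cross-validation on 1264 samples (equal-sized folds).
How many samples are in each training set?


Each validation fold has 1264/8 = 158 samples. Training set = 1264 - 158 = 1106.

1106


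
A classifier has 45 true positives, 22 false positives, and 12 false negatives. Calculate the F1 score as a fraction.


Precision = 45/67 = 45/67. Recall = 45/57 = 15/19. F1 = 2*P*R/(P+R) = 45/62.

45/62


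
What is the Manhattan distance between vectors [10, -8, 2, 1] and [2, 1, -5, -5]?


d = sum of absolute differences: |10-2|=8 + |-8-1|=9 + |2--5|=7 + |1--5|=6 = 30.

30


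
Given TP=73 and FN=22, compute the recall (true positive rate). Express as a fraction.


Recall = TP / (TP + FN) = 73 / 95 = 73/95.

73/95


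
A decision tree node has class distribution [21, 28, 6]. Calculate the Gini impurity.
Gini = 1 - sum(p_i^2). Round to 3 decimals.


Total = 55. Proportions: 21/55, 28/55, 6/55. sum(p_i^2) = 0.4169. Gini = 1 - 0.4169 = 0.5831, which rounds to 0.583.

0.583


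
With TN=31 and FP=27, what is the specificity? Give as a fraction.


Specificity = TN / (TN + FP) = 31 / 58 = 31/58.

31/58


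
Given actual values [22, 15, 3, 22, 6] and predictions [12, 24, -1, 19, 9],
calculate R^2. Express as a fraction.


Mean(y) = 68/5. SS_res = 215. SS_tot = 1566/5. R^2 = 1 - 215/(1566/5) = 491/1566.

491/1566


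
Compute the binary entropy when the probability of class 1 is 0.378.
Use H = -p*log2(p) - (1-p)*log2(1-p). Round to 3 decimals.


H = -0.378*log2(0.378) - 0.622*log2(0.622) = 0.957.

0.957


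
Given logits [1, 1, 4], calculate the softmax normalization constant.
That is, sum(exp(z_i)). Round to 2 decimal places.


Denom = e^1=2.7183 + e^1=2.7183 + e^4=54.5982. Sum = 60.0348, which rounds to 60.03.

60.03


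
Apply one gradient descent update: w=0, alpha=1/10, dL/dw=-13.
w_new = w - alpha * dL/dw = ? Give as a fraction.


w_new = 0 - 1/10 * -13 = 0 - -13/10 = 13/10.

13/10


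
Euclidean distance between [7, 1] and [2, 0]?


d = sqrt(sum of squared differences). (7-2)^2=25, (1-0)^2=1. Sum = 26.

sqrt(26)


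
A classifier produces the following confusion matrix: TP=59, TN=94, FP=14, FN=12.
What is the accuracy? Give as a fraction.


Accuracy = (TP + TN) / (TP + TN + FP + FN) = (59 + 94) / 179 = 153/179.

153/179


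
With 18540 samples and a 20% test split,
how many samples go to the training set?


Test set = 18540 * 20% = 3708. Training set = 18540 - 3708 = 14832.

14832


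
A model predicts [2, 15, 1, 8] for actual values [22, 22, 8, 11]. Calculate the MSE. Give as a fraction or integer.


MSE = (1/4) * ((22-2)^2=400 + (22-15)^2=49 + (8-1)^2=49 + (11-8)^2=9). Sum = 507. MSE = 507/4.

507/4


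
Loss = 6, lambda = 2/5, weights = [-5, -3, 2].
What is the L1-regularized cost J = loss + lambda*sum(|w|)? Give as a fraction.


L1 norm = sum(|w|) = 10. J = 6 + 2/5 * 10 = 10.

10


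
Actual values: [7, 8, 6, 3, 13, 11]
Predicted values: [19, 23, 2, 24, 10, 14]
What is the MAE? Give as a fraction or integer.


MAE = (1/6) * (|7-19|=12 + |8-23|=15 + |6-2|=4 + |3-24|=21 + |13-10|=3 + |11-14|=3). Sum = 58. MAE = 29/3.

29/3


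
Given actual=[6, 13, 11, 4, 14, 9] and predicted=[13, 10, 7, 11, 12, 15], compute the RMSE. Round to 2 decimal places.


MSE = 27.1667. RMSE = sqrt(27.1667) = 5.21.

5.21


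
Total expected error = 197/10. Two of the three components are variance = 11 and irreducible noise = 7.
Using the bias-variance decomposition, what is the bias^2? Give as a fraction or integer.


Total error = bias^2 + variance + irreducible noise. So bias^2 = 197/10 - 11 - 7 = 17/10.

17/10


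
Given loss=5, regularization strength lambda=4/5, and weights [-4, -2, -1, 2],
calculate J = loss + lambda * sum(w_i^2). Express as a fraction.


L2 sq norm = sum(w^2) = 25. J = 5 + 4/5 * 25 = 25.

25


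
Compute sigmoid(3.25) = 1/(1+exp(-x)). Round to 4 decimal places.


sigma(3.25) = 1/(1+e^(-3.25)) = 1/(1+0.038774) = 1/1.038774 = 0.9627.

0.9627


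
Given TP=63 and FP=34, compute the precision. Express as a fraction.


Precision = TP / (TP + FP) = 63 / 97 = 63/97.

63/97


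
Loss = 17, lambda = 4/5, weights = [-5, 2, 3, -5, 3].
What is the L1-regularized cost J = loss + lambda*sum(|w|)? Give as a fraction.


L1 norm = sum(|w|) = 18. J = 17 + 4/5 * 18 = 157/5.

157/5


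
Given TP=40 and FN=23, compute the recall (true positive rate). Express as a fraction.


Recall = TP / (TP + FN) = 40 / 63 = 40/63.

40/63


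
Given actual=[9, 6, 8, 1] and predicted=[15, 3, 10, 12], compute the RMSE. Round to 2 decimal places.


MSE = 42.5000. RMSE = sqrt(42.5000) = 6.52.

6.52


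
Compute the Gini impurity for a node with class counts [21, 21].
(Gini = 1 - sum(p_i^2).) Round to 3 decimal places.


Total = 42. Proportions: 21/42, 21/42. sum(p_i^2) = 0.5000. Gini = 1 - 0.5000 = 0.5000, which rounds to 0.500.

0.500


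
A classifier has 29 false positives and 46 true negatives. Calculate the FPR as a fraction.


FPR = FP / (FP + TN) = 29 / 75 = 29/75.

29/75


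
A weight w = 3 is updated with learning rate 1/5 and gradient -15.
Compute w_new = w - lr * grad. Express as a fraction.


w_new = 3 - 1/5 * -15 = 3 - -3 = 6.

6


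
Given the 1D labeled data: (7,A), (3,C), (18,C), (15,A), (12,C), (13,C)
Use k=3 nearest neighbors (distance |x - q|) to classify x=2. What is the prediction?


Distances: |7-2|=5, |3-2|=1, |18-2|=16, |15-2|=13, |12-2|=10, |13-2|=11. 3 nearest: (3,C), (7,A), (12,C). Counts: {'C': 2, 'A': 1}. Majority class: C.

C


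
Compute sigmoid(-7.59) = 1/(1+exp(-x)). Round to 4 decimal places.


sigma(-7.59) = 1/(1+e^(7.59)) = 1/(1+1978.313514) = 1/1979.313514 = 0.0005.

0.0005


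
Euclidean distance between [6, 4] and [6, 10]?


d = sqrt(sum of squared differences). (6-6)^2=0, (4-10)^2=36. Sum = 36.

6


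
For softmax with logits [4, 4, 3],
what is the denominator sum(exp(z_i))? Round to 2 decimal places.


Denom = e^4=54.5982 + e^4=54.5982 + e^3=20.0855. Sum = 129.2819, which rounds to 129.28.

129.28


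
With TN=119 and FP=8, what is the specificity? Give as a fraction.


Specificity = TN / (TN + FP) = 119 / 127 = 119/127.

119/127


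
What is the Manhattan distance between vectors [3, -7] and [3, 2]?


d = sum of absolute differences: |3-3|=0 + |-7-2|=9 = 9.

9


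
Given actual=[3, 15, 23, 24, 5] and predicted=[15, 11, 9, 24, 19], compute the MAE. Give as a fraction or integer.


MAE = (1/5) * (|3-15|=12 + |15-11|=4 + |23-9|=14 + |24-24|=0 + |5-19|=14). Sum = 44. MAE = 44/5.

44/5
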